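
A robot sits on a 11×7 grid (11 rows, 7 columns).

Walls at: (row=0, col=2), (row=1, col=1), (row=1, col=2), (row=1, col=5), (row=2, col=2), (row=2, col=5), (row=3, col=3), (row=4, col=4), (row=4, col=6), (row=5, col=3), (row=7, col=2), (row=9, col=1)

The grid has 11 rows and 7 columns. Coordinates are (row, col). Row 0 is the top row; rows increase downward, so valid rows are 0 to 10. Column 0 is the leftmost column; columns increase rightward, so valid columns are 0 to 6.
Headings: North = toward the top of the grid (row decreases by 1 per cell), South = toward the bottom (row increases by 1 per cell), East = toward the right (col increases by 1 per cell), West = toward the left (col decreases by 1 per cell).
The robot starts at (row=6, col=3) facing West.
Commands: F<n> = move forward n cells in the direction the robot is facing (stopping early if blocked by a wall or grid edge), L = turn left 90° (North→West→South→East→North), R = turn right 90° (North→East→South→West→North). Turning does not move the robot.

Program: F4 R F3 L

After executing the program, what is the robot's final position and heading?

Answer: Final position: (row=3, col=0), facing West

Derivation:
Start: (row=6, col=3), facing West
  F4: move forward 3/4 (blocked), now at (row=6, col=0)
  R: turn right, now facing North
  F3: move forward 3, now at (row=3, col=0)
  L: turn left, now facing West
Final: (row=3, col=0), facing West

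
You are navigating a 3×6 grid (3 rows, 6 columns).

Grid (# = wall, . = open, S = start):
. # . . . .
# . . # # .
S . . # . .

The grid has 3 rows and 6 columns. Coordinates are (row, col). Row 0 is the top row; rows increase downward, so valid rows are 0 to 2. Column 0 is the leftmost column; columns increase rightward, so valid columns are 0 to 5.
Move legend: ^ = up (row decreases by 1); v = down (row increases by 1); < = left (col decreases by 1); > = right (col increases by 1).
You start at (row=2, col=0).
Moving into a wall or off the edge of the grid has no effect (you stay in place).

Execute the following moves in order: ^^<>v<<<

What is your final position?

Answer: Final position: (row=2, col=0)

Derivation:
Start: (row=2, col=0)
  ^ (up): blocked, stay at (row=2, col=0)
  ^ (up): blocked, stay at (row=2, col=0)
  < (left): blocked, stay at (row=2, col=0)
  > (right): (row=2, col=0) -> (row=2, col=1)
  v (down): blocked, stay at (row=2, col=1)
  < (left): (row=2, col=1) -> (row=2, col=0)
  < (left): blocked, stay at (row=2, col=0)
  < (left): blocked, stay at (row=2, col=0)
Final: (row=2, col=0)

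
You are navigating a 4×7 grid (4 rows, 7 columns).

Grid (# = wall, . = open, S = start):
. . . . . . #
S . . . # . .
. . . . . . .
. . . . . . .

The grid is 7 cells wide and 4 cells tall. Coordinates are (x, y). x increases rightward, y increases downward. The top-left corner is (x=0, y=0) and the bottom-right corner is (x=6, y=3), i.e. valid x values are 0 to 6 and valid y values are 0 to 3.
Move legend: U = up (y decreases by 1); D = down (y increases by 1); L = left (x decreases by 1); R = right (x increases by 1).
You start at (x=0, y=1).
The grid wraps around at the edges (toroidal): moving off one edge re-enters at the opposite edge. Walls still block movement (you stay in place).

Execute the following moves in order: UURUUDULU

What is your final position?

Answer: Final position: (x=0, y=0)

Derivation:
Start: (x=0, y=1)
  U (up): (x=0, y=1) -> (x=0, y=0)
  U (up): (x=0, y=0) -> (x=0, y=3)
  R (right): (x=0, y=3) -> (x=1, y=3)
  U (up): (x=1, y=3) -> (x=1, y=2)
  U (up): (x=1, y=2) -> (x=1, y=1)
  D (down): (x=1, y=1) -> (x=1, y=2)
  U (up): (x=1, y=2) -> (x=1, y=1)
  L (left): (x=1, y=1) -> (x=0, y=1)
  U (up): (x=0, y=1) -> (x=0, y=0)
Final: (x=0, y=0)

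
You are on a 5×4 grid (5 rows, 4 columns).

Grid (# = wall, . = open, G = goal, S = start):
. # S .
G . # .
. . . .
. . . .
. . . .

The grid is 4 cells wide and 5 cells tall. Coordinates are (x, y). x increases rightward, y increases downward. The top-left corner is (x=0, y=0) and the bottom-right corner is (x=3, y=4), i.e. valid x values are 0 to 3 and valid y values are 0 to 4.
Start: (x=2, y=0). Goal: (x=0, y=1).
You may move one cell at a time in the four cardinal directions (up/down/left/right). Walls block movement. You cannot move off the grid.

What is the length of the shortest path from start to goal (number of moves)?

Answer: Shortest path length: 7

Derivation:
BFS from (x=2, y=0) until reaching (x=0, y=1):
  Distance 0: (x=2, y=0)
  Distance 1: (x=3, y=0)
  Distance 2: (x=3, y=1)
  Distance 3: (x=3, y=2)
  Distance 4: (x=2, y=2), (x=3, y=3)
  Distance 5: (x=1, y=2), (x=2, y=3), (x=3, y=4)
  Distance 6: (x=1, y=1), (x=0, y=2), (x=1, y=3), (x=2, y=4)
  Distance 7: (x=0, y=1), (x=0, y=3), (x=1, y=4)  <- goal reached here
One shortest path (7 moves): (x=2, y=0) -> (x=3, y=0) -> (x=3, y=1) -> (x=3, y=2) -> (x=2, y=2) -> (x=1, y=2) -> (x=0, y=2) -> (x=0, y=1)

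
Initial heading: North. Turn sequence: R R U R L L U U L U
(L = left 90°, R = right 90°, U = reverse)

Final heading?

Answer: Final heading: North

Derivation:
Start: North
  R (right (90° clockwise)) -> East
  R (right (90° clockwise)) -> South
  U (U-turn (180°)) -> North
  R (right (90° clockwise)) -> East
  L (left (90° counter-clockwise)) -> North
  L (left (90° counter-clockwise)) -> West
  U (U-turn (180°)) -> East
  U (U-turn (180°)) -> West
  L (left (90° counter-clockwise)) -> South
  U (U-turn (180°)) -> North
Final: North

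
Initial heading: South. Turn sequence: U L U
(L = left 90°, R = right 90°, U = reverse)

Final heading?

Answer: Final heading: East

Derivation:
Start: South
  U (U-turn (180°)) -> North
  L (left (90° counter-clockwise)) -> West
  U (U-turn (180°)) -> East
Final: East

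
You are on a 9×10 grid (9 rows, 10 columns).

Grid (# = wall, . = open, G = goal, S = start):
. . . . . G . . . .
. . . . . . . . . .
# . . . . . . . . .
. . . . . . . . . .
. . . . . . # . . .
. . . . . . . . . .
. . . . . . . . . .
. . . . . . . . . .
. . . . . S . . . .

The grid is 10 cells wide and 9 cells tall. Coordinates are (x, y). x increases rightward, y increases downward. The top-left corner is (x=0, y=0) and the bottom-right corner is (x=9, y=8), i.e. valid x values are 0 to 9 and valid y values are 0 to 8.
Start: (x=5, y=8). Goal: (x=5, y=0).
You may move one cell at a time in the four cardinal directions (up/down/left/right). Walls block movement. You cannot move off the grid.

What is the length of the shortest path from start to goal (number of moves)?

Answer: Shortest path length: 8

Derivation:
BFS from (x=5, y=8) until reaching (x=5, y=0):
  Distance 0: (x=5, y=8)
  Distance 1: (x=5, y=7), (x=4, y=8), (x=6, y=8)
  Distance 2: (x=5, y=6), (x=4, y=7), (x=6, y=7), (x=3, y=8), (x=7, y=8)
  Distance 3: (x=5, y=5), (x=4, y=6), (x=6, y=6), (x=3, y=7), (x=7, y=7), (x=2, y=8), (x=8, y=8)
  Distance 4: (x=5, y=4), (x=4, y=5), (x=6, y=5), (x=3, y=6), (x=7, y=6), (x=2, y=7), (x=8, y=7), (x=1, y=8), (x=9, y=8)
  Distance 5: (x=5, y=3), (x=4, y=4), (x=3, y=5), (x=7, y=5), (x=2, y=6), (x=8, y=6), (x=1, y=7), (x=9, y=7), (x=0, y=8)
  Distance 6: (x=5, y=2), (x=4, y=3), (x=6, y=3), (x=3, y=4), (x=7, y=4), (x=2, y=5), (x=8, y=5), (x=1, y=6), (x=9, y=6), (x=0, y=7)
  Distance 7: (x=5, y=1), (x=4, y=2), (x=6, y=2), (x=3, y=3), (x=7, y=3), (x=2, y=4), (x=8, y=4), (x=1, y=5), (x=9, y=5), (x=0, y=6)
  Distance 8: (x=5, y=0), (x=4, y=1), (x=6, y=1), (x=3, y=2), (x=7, y=2), (x=2, y=3), (x=8, y=3), (x=1, y=4), (x=9, y=4), (x=0, y=5)  <- goal reached here
One shortest path (8 moves): (x=5, y=8) -> (x=5, y=7) -> (x=5, y=6) -> (x=5, y=5) -> (x=5, y=4) -> (x=5, y=3) -> (x=5, y=2) -> (x=5, y=1) -> (x=5, y=0)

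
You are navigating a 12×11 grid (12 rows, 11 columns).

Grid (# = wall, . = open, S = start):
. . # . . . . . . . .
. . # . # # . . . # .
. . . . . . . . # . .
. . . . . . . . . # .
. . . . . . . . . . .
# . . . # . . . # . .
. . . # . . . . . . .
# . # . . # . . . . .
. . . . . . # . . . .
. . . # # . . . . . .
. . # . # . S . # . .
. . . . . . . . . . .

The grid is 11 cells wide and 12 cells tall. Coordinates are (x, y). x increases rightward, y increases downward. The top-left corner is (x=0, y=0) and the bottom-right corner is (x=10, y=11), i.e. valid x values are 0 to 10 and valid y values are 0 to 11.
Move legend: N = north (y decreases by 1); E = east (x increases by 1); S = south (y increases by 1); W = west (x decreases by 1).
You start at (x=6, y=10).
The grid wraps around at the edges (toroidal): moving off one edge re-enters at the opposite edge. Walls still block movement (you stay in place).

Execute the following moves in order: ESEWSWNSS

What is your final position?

Start: (x=6, y=10)
  E (east): (x=6, y=10) -> (x=7, y=10)
  S (south): (x=7, y=10) -> (x=7, y=11)
  E (east): (x=7, y=11) -> (x=8, y=11)
  W (west): (x=8, y=11) -> (x=7, y=11)
  S (south): (x=7, y=11) -> (x=7, y=0)
  W (west): (x=7, y=0) -> (x=6, y=0)
  N (north): (x=6, y=0) -> (x=6, y=11)
  S (south): (x=6, y=11) -> (x=6, y=0)
  S (south): (x=6, y=0) -> (x=6, y=1)
Final: (x=6, y=1)

Answer: Final position: (x=6, y=1)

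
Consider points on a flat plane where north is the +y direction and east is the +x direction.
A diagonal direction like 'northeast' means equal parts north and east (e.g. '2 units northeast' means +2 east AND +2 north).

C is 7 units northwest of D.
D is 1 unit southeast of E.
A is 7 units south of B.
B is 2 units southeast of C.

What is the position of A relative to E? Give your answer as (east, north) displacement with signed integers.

Place E at the origin (east=0, north=0).
  D is 1 unit southeast of E: delta (east=+1, north=-1); D at (east=1, north=-1).
  C is 7 units northwest of D: delta (east=-7, north=+7); C at (east=-6, north=6).
  B is 2 units southeast of C: delta (east=+2, north=-2); B at (east=-4, north=4).
  A is 7 units south of B: delta (east=+0, north=-7); A at (east=-4, north=-3).
Therefore A relative to E: (east=-4, north=-3).

Answer: A is at (east=-4, north=-3) relative to E.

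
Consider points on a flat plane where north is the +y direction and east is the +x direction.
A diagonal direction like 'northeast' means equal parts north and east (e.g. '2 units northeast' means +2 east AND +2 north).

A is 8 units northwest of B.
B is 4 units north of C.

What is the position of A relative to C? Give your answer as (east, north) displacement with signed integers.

Answer: A is at (east=-8, north=12) relative to C.

Derivation:
Place C at the origin (east=0, north=0).
  B is 4 units north of C: delta (east=+0, north=+4); B at (east=0, north=4).
  A is 8 units northwest of B: delta (east=-8, north=+8); A at (east=-8, north=12).
Therefore A relative to C: (east=-8, north=12).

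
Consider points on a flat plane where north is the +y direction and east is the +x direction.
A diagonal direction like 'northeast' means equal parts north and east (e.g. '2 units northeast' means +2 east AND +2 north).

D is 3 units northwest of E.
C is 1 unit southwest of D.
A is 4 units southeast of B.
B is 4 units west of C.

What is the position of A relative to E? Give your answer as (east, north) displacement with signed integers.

Place E at the origin (east=0, north=0).
  D is 3 units northwest of E: delta (east=-3, north=+3); D at (east=-3, north=3).
  C is 1 unit southwest of D: delta (east=-1, north=-1); C at (east=-4, north=2).
  B is 4 units west of C: delta (east=-4, north=+0); B at (east=-8, north=2).
  A is 4 units southeast of B: delta (east=+4, north=-4); A at (east=-4, north=-2).
Therefore A relative to E: (east=-4, north=-2).

Answer: A is at (east=-4, north=-2) relative to E.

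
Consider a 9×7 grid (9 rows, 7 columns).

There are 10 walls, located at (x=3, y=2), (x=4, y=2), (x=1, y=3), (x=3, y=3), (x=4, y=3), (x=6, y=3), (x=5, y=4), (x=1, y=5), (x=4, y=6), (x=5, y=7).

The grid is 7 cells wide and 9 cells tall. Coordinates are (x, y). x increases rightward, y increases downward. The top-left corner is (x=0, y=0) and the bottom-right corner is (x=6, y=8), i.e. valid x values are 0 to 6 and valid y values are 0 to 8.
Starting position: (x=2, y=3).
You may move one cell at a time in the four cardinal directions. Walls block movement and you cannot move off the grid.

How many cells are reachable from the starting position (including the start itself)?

Answer: Reachable cells: 53

Derivation:
BFS flood-fill from (x=2, y=3):
  Distance 0: (x=2, y=3)
  Distance 1: (x=2, y=2), (x=2, y=4)
  Distance 2: (x=2, y=1), (x=1, y=2), (x=1, y=4), (x=3, y=4), (x=2, y=5)
  Distance 3: (x=2, y=0), (x=1, y=1), (x=3, y=1), (x=0, y=2), (x=0, y=4), (x=4, y=4), (x=3, y=5), (x=2, y=6)
  Distance 4: (x=1, y=0), (x=3, y=0), (x=0, y=1), (x=4, y=1), (x=0, y=3), (x=0, y=5), (x=4, y=5), (x=1, y=6), (x=3, y=6), (x=2, y=7)
  Distance 5: (x=0, y=0), (x=4, y=0), (x=5, y=1), (x=5, y=5), (x=0, y=6), (x=1, y=7), (x=3, y=7), (x=2, y=8)
  Distance 6: (x=5, y=0), (x=6, y=1), (x=5, y=2), (x=6, y=5), (x=5, y=6), (x=0, y=7), (x=4, y=7), (x=1, y=8), (x=3, y=8)
  Distance 7: (x=6, y=0), (x=6, y=2), (x=5, y=3), (x=6, y=4), (x=6, y=6), (x=0, y=8), (x=4, y=8)
  Distance 8: (x=6, y=7), (x=5, y=8)
  Distance 9: (x=6, y=8)
Total reachable: 53 (grid has 53 open cells total)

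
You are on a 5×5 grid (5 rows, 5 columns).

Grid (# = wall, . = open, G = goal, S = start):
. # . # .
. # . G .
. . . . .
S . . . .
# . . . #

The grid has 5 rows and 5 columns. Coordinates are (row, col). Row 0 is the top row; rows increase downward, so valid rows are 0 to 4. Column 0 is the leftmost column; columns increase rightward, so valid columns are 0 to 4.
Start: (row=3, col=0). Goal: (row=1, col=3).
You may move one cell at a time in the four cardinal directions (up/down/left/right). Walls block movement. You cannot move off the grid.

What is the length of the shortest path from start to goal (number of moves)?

Answer: Shortest path length: 5

Derivation:
BFS from (row=3, col=0) until reaching (row=1, col=3):
  Distance 0: (row=3, col=0)
  Distance 1: (row=2, col=0), (row=3, col=1)
  Distance 2: (row=1, col=0), (row=2, col=1), (row=3, col=2), (row=4, col=1)
  Distance 3: (row=0, col=0), (row=2, col=2), (row=3, col=3), (row=4, col=2)
  Distance 4: (row=1, col=2), (row=2, col=3), (row=3, col=4), (row=4, col=3)
  Distance 5: (row=0, col=2), (row=1, col=3), (row=2, col=4)  <- goal reached here
One shortest path (5 moves): (row=3, col=0) -> (row=3, col=1) -> (row=3, col=2) -> (row=3, col=3) -> (row=2, col=3) -> (row=1, col=3)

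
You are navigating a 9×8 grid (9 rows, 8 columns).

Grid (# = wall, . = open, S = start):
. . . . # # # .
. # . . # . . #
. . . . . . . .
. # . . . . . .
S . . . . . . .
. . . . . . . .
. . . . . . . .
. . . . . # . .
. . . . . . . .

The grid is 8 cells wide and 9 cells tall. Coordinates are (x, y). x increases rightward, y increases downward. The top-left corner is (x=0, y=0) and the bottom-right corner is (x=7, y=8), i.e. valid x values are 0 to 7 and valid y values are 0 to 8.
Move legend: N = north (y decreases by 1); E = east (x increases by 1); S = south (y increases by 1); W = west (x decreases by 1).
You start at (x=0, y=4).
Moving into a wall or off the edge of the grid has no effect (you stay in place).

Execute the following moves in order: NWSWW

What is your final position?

Answer: Final position: (x=0, y=4)

Derivation:
Start: (x=0, y=4)
  N (north): (x=0, y=4) -> (x=0, y=3)
  W (west): blocked, stay at (x=0, y=3)
  S (south): (x=0, y=3) -> (x=0, y=4)
  W (west): blocked, stay at (x=0, y=4)
  W (west): blocked, stay at (x=0, y=4)
Final: (x=0, y=4)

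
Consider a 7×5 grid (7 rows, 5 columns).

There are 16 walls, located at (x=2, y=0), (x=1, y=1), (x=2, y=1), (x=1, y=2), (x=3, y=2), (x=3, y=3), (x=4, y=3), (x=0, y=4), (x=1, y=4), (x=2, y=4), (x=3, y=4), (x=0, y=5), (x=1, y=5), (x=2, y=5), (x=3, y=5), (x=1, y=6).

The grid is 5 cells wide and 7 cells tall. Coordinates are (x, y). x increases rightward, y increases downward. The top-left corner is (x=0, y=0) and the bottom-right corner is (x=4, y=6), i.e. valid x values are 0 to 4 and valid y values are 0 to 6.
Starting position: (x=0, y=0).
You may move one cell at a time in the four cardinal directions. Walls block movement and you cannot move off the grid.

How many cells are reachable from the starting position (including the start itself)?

Answer: Reachable cells: 8

Derivation:
BFS flood-fill from (x=0, y=0):
  Distance 0: (x=0, y=0)
  Distance 1: (x=1, y=0), (x=0, y=1)
  Distance 2: (x=0, y=2)
  Distance 3: (x=0, y=3)
  Distance 4: (x=1, y=3)
  Distance 5: (x=2, y=3)
  Distance 6: (x=2, y=2)
Total reachable: 8 (grid has 19 open cells total)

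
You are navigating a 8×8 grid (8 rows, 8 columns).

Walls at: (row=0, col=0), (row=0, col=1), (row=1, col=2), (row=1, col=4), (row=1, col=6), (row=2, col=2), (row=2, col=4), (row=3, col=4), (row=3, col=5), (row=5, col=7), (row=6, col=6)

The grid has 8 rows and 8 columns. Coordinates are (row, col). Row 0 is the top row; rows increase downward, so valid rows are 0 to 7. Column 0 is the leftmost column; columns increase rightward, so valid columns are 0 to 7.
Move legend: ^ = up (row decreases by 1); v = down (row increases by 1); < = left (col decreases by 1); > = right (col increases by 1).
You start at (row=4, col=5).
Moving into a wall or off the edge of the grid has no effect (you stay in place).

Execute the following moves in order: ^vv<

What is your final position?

Start: (row=4, col=5)
  ^ (up): blocked, stay at (row=4, col=5)
  v (down): (row=4, col=5) -> (row=5, col=5)
  v (down): (row=5, col=5) -> (row=6, col=5)
  < (left): (row=6, col=5) -> (row=6, col=4)
Final: (row=6, col=4)

Answer: Final position: (row=6, col=4)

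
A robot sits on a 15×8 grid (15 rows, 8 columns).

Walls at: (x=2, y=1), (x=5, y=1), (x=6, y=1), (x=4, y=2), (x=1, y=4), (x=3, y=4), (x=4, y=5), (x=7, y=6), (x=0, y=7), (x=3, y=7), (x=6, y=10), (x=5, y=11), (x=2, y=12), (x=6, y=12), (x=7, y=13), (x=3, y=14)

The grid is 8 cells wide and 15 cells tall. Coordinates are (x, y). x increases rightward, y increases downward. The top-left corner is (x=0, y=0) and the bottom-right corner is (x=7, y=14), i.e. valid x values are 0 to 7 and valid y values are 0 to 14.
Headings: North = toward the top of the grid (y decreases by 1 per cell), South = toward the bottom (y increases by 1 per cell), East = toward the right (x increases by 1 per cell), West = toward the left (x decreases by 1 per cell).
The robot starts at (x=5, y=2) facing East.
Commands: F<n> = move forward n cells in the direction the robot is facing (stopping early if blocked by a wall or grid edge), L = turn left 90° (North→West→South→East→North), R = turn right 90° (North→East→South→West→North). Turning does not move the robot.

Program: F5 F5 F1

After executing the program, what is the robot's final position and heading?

Answer: Final position: (x=7, y=2), facing East

Derivation:
Start: (x=5, y=2), facing East
  F5: move forward 2/5 (blocked), now at (x=7, y=2)
  F5: move forward 0/5 (blocked), now at (x=7, y=2)
  F1: move forward 0/1 (blocked), now at (x=7, y=2)
Final: (x=7, y=2), facing East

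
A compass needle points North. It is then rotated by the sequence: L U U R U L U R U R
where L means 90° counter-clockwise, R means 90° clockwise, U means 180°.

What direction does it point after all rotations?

Start: North
  L (left (90° counter-clockwise)) -> West
  U (U-turn (180°)) -> East
  U (U-turn (180°)) -> West
  R (right (90° clockwise)) -> North
  U (U-turn (180°)) -> South
  L (left (90° counter-clockwise)) -> East
  U (U-turn (180°)) -> West
  R (right (90° clockwise)) -> North
  U (U-turn (180°)) -> South
  R (right (90° clockwise)) -> West
Final: West

Answer: Final heading: West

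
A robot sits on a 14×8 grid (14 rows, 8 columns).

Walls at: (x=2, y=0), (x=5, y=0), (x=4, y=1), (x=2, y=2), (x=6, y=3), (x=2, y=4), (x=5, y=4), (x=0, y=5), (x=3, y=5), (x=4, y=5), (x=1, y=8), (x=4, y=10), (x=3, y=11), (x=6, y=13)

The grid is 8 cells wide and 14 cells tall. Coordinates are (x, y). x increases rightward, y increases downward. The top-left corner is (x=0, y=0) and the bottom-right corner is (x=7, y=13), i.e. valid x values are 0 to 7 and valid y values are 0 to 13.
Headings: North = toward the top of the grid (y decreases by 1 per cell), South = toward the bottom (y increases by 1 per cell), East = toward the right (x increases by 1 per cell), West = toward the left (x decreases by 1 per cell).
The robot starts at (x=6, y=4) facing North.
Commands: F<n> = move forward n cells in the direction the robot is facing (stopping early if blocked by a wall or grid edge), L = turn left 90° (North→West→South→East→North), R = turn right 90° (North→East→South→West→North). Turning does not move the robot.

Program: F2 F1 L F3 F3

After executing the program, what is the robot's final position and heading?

Start: (x=6, y=4), facing North
  F2: move forward 0/2 (blocked), now at (x=6, y=4)
  F1: move forward 0/1 (blocked), now at (x=6, y=4)
  L: turn left, now facing West
  F3: move forward 0/3 (blocked), now at (x=6, y=4)
  F3: move forward 0/3 (blocked), now at (x=6, y=4)
Final: (x=6, y=4), facing West

Answer: Final position: (x=6, y=4), facing West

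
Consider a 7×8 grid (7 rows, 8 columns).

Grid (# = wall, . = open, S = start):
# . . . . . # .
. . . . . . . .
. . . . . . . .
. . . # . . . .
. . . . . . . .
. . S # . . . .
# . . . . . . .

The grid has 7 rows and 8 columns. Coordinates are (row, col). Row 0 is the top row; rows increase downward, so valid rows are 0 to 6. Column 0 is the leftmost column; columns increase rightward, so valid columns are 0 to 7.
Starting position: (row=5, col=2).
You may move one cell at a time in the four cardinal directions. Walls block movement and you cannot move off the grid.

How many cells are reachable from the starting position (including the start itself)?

Answer: Reachable cells: 51

Derivation:
BFS flood-fill from (row=5, col=2):
  Distance 0: (row=5, col=2)
  Distance 1: (row=4, col=2), (row=5, col=1), (row=6, col=2)
  Distance 2: (row=3, col=2), (row=4, col=1), (row=4, col=3), (row=5, col=0), (row=6, col=1), (row=6, col=3)
  Distance 3: (row=2, col=2), (row=3, col=1), (row=4, col=0), (row=4, col=4), (row=6, col=4)
  Distance 4: (row=1, col=2), (row=2, col=1), (row=2, col=3), (row=3, col=0), (row=3, col=4), (row=4, col=5), (row=5, col=4), (row=6, col=5)
  Distance 5: (row=0, col=2), (row=1, col=1), (row=1, col=3), (row=2, col=0), (row=2, col=4), (row=3, col=5), (row=4, col=6), (row=5, col=5), (row=6, col=6)
  Distance 6: (row=0, col=1), (row=0, col=3), (row=1, col=0), (row=1, col=4), (row=2, col=5), (row=3, col=6), (row=4, col=7), (row=5, col=6), (row=6, col=7)
  Distance 7: (row=0, col=4), (row=1, col=5), (row=2, col=6), (row=3, col=7), (row=5, col=7)
  Distance 8: (row=0, col=5), (row=1, col=6), (row=2, col=7)
  Distance 9: (row=1, col=7)
  Distance 10: (row=0, col=7)
Total reachable: 51 (grid has 51 open cells total)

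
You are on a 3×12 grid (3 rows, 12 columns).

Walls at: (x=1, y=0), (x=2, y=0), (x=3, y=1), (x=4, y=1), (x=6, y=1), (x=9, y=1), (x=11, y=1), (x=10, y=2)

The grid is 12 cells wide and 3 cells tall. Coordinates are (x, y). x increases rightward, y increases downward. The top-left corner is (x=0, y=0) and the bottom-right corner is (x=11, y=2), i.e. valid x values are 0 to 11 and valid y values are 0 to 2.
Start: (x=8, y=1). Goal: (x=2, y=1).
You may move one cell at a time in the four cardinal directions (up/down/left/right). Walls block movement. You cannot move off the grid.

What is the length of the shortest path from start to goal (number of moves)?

BFS from (x=8, y=1) until reaching (x=2, y=1):
  Distance 0: (x=8, y=1)
  Distance 1: (x=8, y=0), (x=7, y=1), (x=8, y=2)
  Distance 2: (x=7, y=0), (x=9, y=0), (x=7, y=2), (x=9, y=2)
  Distance 3: (x=6, y=0), (x=10, y=0), (x=6, y=2)
  Distance 4: (x=5, y=0), (x=11, y=0), (x=10, y=1), (x=5, y=2)
  Distance 5: (x=4, y=0), (x=5, y=1), (x=4, y=2)
  Distance 6: (x=3, y=0), (x=3, y=2)
  Distance 7: (x=2, y=2)
  Distance 8: (x=2, y=1), (x=1, y=2)  <- goal reached here
One shortest path (8 moves): (x=8, y=1) -> (x=7, y=1) -> (x=7, y=2) -> (x=6, y=2) -> (x=5, y=2) -> (x=4, y=2) -> (x=3, y=2) -> (x=2, y=2) -> (x=2, y=1)

Answer: Shortest path length: 8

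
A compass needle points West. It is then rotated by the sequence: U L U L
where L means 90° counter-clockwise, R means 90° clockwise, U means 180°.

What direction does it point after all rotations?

Answer: Final heading: East

Derivation:
Start: West
  U (U-turn (180°)) -> East
  L (left (90° counter-clockwise)) -> North
  U (U-turn (180°)) -> South
  L (left (90° counter-clockwise)) -> East
Final: East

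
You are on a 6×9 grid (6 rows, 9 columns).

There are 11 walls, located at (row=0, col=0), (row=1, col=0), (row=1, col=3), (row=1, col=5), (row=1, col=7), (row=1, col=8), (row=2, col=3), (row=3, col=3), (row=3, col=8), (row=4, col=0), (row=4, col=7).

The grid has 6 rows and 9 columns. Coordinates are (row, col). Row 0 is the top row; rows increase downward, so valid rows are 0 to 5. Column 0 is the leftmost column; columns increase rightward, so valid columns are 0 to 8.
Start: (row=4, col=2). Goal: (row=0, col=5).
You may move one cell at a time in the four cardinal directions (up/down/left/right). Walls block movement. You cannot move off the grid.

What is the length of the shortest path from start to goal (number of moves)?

BFS from (row=4, col=2) until reaching (row=0, col=5):
  Distance 0: (row=4, col=2)
  Distance 1: (row=3, col=2), (row=4, col=1), (row=4, col=3), (row=5, col=2)
  Distance 2: (row=2, col=2), (row=3, col=1), (row=4, col=4), (row=5, col=1), (row=5, col=3)
  Distance 3: (row=1, col=2), (row=2, col=1), (row=3, col=0), (row=3, col=4), (row=4, col=5), (row=5, col=0), (row=5, col=4)
  Distance 4: (row=0, col=2), (row=1, col=1), (row=2, col=0), (row=2, col=4), (row=3, col=5), (row=4, col=6), (row=5, col=5)
  Distance 5: (row=0, col=1), (row=0, col=3), (row=1, col=4), (row=2, col=5), (row=3, col=6), (row=5, col=6)
  Distance 6: (row=0, col=4), (row=2, col=6), (row=3, col=7), (row=5, col=7)
  Distance 7: (row=0, col=5), (row=1, col=6), (row=2, col=7), (row=5, col=8)  <- goal reached here
One shortest path (7 moves): (row=4, col=2) -> (row=4, col=3) -> (row=4, col=4) -> (row=3, col=4) -> (row=2, col=4) -> (row=1, col=4) -> (row=0, col=4) -> (row=0, col=5)

Answer: Shortest path length: 7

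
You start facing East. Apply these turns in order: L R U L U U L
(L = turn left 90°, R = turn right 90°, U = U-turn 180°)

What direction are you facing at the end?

Start: East
  L (left (90° counter-clockwise)) -> North
  R (right (90° clockwise)) -> East
  U (U-turn (180°)) -> West
  L (left (90° counter-clockwise)) -> South
  U (U-turn (180°)) -> North
  U (U-turn (180°)) -> South
  L (left (90° counter-clockwise)) -> East
Final: East

Answer: Final heading: East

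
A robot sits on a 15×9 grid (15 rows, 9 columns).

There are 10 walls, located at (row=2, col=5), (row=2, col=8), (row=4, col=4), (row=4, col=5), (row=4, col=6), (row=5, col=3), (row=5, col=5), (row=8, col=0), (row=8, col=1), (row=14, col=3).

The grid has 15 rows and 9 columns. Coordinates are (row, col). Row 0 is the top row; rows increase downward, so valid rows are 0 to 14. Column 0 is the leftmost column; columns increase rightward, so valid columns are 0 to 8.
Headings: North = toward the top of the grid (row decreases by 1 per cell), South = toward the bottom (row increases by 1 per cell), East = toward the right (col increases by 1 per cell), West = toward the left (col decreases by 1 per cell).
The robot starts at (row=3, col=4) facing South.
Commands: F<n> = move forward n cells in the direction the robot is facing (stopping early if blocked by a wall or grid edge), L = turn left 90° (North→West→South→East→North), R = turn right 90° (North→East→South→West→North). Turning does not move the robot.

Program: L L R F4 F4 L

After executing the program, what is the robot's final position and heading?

Answer: Final position: (row=3, col=8), facing North

Derivation:
Start: (row=3, col=4), facing South
  L: turn left, now facing East
  L: turn left, now facing North
  R: turn right, now facing East
  F4: move forward 4, now at (row=3, col=8)
  F4: move forward 0/4 (blocked), now at (row=3, col=8)
  L: turn left, now facing North
Final: (row=3, col=8), facing North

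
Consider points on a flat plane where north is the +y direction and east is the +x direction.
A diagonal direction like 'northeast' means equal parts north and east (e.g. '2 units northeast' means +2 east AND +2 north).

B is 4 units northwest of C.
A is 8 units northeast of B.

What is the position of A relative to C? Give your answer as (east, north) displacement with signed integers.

Place C at the origin (east=0, north=0).
  B is 4 units northwest of C: delta (east=-4, north=+4); B at (east=-4, north=4).
  A is 8 units northeast of B: delta (east=+8, north=+8); A at (east=4, north=12).
Therefore A relative to C: (east=4, north=12).

Answer: A is at (east=4, north=12) relative to C.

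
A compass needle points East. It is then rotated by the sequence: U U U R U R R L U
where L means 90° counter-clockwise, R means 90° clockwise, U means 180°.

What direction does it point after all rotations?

Answer: Final heading: East

Derivation:
Start: East
  U (U-turn (180°)) -> West
  U (U-turn (180°)) -> East
  U (U-turn (180°)) -> West
  R (right (90° clockwise)) -> North
  U (U-turn (180°)) -> South
  R (right (90° clockwise)) -> West
  R (right (90° clockwise)) -> North
  L (left (90° counter-clockwise)) -> West
  U (U-turn (180°)) -> East
Final: East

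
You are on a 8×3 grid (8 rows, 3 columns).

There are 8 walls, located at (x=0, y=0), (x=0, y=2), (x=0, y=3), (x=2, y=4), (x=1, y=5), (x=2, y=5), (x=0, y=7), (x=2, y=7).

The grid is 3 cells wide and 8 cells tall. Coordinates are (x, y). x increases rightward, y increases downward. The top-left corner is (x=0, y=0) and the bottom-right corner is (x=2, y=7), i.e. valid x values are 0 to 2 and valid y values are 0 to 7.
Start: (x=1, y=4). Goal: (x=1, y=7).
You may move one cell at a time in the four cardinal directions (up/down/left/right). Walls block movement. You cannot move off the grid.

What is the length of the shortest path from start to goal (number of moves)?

BFS from (x=1, y=4) until reaching (x=1, y=7):
  Distance 0: (x=1, y=4)
  Distance 1: (x=1, y=3), (x=0, y=4)
  Distance 2: (x=1, y=2), (x=2, y=3), (x=0, y=5)
  Distance 3: (x=1, y=1), (x=2, y=2), (x=0, y=6)
  Distance 4: (x=1, y=0), (x=0, y=1), (x=2, y=1), (x=1, y=6)
  Distance 5: (x=2, y=0), (x=2, y=6), (x=1, y=7)  <- goal reached here
One shortest path (5 moves): (x=1, y=4) -> (x=0, y=4) -> (x=0, y=5) -> (x=0, y=6) -> (x=1, y=6) -> (x=1, y=7)

Answer: Shortest path length: 5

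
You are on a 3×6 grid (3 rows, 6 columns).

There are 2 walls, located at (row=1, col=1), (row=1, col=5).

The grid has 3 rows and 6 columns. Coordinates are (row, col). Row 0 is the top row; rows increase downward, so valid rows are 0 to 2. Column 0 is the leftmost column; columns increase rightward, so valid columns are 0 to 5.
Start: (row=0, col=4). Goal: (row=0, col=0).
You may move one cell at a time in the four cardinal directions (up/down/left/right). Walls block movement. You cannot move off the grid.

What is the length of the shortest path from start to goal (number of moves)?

Answer: Shortest path length: 4

Derivation:
BFS from (row=0, col=4) until reaching (row=0, col=0):
  Distance 0: (row=0, col=4)
  Distance 1: (row=0, col=3), (row=0, col=5), (row=1, col=4)
  Distance 2: (row=0, col=2), (row=1, col=3), (row=2, col=4)
  Distance 3: (row=0, col=1), (row=1, col=2), (row=2, col=3), (row=2, col=5)
  Distance 4: (row=0, col=0), (row=2, col=2)  <- goal reached here
One shortest path (4 moves): (row=0, col=4) -> (row=0, col=3) -> (row=0, col=2) -> (row=0, col=1) -> (row=0, col=0)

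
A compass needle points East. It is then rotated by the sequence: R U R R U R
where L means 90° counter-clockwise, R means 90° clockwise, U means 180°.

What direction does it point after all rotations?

Start: East
  R (right (90° clockwise)) -> South
  U (U-turn (180°)) -> North
  R (right (90° clockwise)) -> East
  R (right (90° clockwise)) -> South
  U (U-turn (180°)) -> North
  R (right (90° clockwise)) -> East
Final: East

Answer: Final heading: East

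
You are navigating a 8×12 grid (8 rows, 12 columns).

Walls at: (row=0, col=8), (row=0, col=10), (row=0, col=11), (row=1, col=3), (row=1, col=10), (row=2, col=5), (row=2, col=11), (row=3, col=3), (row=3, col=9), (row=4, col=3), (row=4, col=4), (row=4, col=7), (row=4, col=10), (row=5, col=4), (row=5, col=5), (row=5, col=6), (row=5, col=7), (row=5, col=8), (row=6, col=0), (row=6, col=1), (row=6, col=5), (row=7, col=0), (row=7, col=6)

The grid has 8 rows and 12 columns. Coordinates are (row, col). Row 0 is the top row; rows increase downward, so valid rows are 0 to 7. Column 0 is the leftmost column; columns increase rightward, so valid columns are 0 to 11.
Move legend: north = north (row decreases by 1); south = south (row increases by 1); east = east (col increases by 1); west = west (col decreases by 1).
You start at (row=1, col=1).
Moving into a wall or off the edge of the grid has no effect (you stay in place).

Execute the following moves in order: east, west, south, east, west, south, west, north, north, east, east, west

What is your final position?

Answer: Final position: (row=1, col=1)

Derivation:
Start: (row=1, col=1)
  east (east): (row=1, col=1) -> (row=1, col=2)
  west (west): (row=1, col=2) -> (row=1, col=1)
  south (south): (row=1, col=1) -> (row=2, col=1)
  east (east): (row=2, col=1) -> (row=2, col=2)
  west (west): (row=2, col=2) -> (row=2, col=1)
  south (south): (row=2, col=1) -> (row=3, col=1)
  west (west): (row=3, col=1) -> (row=3, col=0)
  north (north): (row=3, col=0) -> (row=2, col=0)
  north (north): (row=2, col=0) -> (row=1, col=0)
  east (east): (row=1, col=0) -> (row=1, col=1)
  east (east): (row=1, col=1) -> (row=1, col=2)
  west (west): (row=1, col=2) -> (row=1, col=1)
Final: (row=1, col=1)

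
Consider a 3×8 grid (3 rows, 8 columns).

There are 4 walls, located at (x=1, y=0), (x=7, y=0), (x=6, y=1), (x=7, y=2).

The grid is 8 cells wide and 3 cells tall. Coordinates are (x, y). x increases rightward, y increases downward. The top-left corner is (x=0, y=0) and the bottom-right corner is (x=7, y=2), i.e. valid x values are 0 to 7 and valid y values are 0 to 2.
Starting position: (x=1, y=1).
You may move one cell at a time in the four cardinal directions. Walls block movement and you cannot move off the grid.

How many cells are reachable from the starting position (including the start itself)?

Answer: Reachable cells: 19

Derivation:
BFS flood-fill from (x=1, y=1):
  Distance 0: (x=1, y=1)
  Distance 1: (x=0, y=1), (x=2, y=1), (x=1, y=2)
  Distance 2: (x=0, y=0), (x=2, y=0), (x=3, y=1), (x=0, y=2), (x=2, y=2)
  Distance 3: (x=3, y=0), (x=4, y=1), (x=3, y=2)
  Distance 4: (x=4, y=0), (x=5, y=1), (x=4, y=2)
  Distance 5: (x=5, y=0), (x=5, y=2)
  Distance 6: (x=6, y=0), (x=6, y=2)
Total reachable: 19 (grid has 20 open cells total)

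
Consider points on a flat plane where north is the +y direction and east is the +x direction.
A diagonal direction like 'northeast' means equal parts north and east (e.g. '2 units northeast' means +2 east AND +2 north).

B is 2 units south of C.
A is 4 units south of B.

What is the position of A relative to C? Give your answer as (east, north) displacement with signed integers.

Place C at the origin (east=0, north=0).
  B is 2 units south of C: delta (east=+0, north=-2); B at (east=0, north=-2).
  A is 4 units south of B: delta (east=+0, north=-4); A at (east=0, north=-6).
Therefore A relative to C: (east=0, north=-6).

Answer: A is at (east=0, north=-6) relative to C.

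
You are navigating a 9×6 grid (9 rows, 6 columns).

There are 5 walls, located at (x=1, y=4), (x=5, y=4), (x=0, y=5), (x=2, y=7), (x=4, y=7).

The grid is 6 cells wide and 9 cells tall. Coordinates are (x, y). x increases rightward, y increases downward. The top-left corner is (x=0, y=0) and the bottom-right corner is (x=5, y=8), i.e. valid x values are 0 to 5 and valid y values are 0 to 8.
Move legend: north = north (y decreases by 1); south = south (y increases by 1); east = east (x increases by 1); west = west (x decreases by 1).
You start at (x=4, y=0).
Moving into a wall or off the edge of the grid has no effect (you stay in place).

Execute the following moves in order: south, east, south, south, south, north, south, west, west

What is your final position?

Answer: Final position: (x=3, y=3)

Derivation:
Start: (x=4, y=0)
  south (south): (x=4, y=0) -> (x=4, y=1)
  east (east): (x=4, y=1) -> (x=5, y=1)
  south (south): (x=5, y=1) -> (x=5, y=2)
  south (south): (x=5, y=2) -> (x=5, y=3)
  south (south): blocked, stay at (x=5, y=3)
  north (north): (x=5, y=3) -> (x=5, y=2)
  south (south): (x=5, y=2) -> (x=5, y=3)
  west (west): (x=5, y=3) -> (x=4, y=3)
  west (west): (x=4, y=3) -> (x=3, y=3)
Final: (x=3, y=3)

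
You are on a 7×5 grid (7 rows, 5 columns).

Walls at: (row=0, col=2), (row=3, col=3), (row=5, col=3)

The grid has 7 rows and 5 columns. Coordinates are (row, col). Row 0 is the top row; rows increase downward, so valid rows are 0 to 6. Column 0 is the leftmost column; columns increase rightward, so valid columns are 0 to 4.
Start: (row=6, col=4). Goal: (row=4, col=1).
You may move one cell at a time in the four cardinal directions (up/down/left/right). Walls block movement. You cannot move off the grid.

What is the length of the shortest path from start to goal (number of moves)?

BFS from (row=6, col=4) until reaching (row=4, col=1):
  Distance 0: (row=6, col=4)
  Distance 1: (row=5, col=4), (row=6, col=3)
  Distance 2: (row=4, col=4), (row=6, col=2)
  Distance 3: (row=3, col=4), (row=4, col=3), (row=5, col=2), (row=6, col=1)
  Distance 4: (row=2, col=4), (row=4, col=2), (row=5, col=1), (row=6, col=0)
  Distance 5: (row=1, col=4), (row=2, col=3), (row=3, col=2), (row=4, col=1), (row=5, col=0)  <- goal reached here
One shortest path (5 moves): (row=6, col=4) -> (row=6, col=3) -> (row=6, col=2) -> (row=6, col=1) -> (row=5, col=1) -> (row=4, col=1)

Answer: Shortest path length: 5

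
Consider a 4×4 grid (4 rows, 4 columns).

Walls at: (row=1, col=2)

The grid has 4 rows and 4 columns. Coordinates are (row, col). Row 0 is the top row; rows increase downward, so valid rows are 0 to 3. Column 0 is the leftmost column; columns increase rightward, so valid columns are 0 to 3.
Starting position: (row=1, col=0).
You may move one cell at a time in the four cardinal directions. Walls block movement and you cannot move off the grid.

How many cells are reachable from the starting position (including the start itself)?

Answer: Reachable cells: 15

Derivation:
BFS flood-fill from (row=1, col=0):
  Distance 0: (row=1, col=0)
  Distance 1: (row=0, col=0), (row=1, col=1), (row=2, col=0)
  Distance 2: (row=0, col=1), (row=2, col=1), (row=3, col=0)
  Distance 3: (row=0, col=2), (row=2, col=2), (row=3, col=1)
  Distance 4: (row=0, col=3), (row=2, col=3), (row=3, col=2)
  Distance 5: (row=1, col=3), (row=3, col=3)
Total reachable: 15 (grid has 15 open cells total)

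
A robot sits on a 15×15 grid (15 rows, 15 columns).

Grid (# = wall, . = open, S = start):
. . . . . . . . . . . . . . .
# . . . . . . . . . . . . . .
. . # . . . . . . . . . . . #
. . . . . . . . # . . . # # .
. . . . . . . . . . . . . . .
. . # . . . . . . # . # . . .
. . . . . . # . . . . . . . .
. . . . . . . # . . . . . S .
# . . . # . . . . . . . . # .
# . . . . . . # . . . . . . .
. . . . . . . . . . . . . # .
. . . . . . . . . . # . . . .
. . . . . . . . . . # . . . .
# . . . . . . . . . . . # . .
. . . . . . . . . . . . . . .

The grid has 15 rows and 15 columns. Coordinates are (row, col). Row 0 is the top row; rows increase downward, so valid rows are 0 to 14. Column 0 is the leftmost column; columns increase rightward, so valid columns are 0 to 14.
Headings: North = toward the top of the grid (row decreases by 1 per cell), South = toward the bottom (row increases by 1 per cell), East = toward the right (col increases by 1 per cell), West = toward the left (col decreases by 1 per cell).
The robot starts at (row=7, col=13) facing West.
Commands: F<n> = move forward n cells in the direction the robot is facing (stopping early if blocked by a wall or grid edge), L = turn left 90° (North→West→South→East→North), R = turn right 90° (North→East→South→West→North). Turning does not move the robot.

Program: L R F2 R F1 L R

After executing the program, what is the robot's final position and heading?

Answer: Final position: (row=6, col=11), facing North

Derivation:
Start: (row=7, col=13), facing West
  L: turn left, now facing South
  R: turn right, now facing West
  F2: move forward 2, now at (row=7, col=11)
  R: turn right, now facing North
  F1: move forward 1, now at (row=6, col=11)
  L: turn left, now facing West
  R: turn right, now facing North
Final: (row=6, col=11), facing North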